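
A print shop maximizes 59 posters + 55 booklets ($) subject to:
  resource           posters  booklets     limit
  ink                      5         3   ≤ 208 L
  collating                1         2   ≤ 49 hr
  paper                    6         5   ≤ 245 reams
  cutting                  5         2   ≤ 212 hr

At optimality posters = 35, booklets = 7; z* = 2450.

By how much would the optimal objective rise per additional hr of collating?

5

Check each constraint at x*: ink 196/208 (slack 12); collating 49/49 (tight); paper 245/245 (tight); cutting 189/212 (slack 23).
Since ink, cutting are not tight, their duals are 0.
Dual feasibility on the basic columns requires 1·y_collating + 6·y_paper = 59, 2·y_collating + 5·y_paper = 55.
This yields shadow prices y_collating = 5, y_paper = 9.
Shadow price of collating = 5.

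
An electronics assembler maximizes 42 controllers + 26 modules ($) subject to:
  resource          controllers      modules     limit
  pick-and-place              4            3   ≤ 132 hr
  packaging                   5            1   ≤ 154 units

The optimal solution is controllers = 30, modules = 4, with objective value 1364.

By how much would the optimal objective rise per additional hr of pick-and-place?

Check each constraint at x*: pick-and-place 132/132 (tight); packaging 154/154 (tight).
The binding rows give the dual system: 4·y_pick-and-place + 5·y_packaging = 42 and 3·y_pick-and-place + 1·y_packaging = 26.
This yields shadow prices y_pick-and-place = 8, y_packaging = 2.
Shadow price of pick-and-place = 8.

8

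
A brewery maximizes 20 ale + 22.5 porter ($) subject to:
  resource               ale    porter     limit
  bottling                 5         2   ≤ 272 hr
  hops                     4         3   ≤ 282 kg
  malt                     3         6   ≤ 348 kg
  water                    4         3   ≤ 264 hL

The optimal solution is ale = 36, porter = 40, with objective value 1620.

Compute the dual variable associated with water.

3.5

At the optimum: bottling uses 260 of 272 (slack = 12); hops uses 264 of 282 (slack = 18); malt uses 348 of 348 (binding); water uses 264 of 264 (binding).
Since bottling, hops are not tight, their duals are 0.
Dual feasibility on the basic columns requires 3·y_malt + 4·y_water = 20, 6·y_malt + 3·y_water = 22.5.
→ y_malt = 2 and y_water = 3.5.
Shadow price of water = 3.5.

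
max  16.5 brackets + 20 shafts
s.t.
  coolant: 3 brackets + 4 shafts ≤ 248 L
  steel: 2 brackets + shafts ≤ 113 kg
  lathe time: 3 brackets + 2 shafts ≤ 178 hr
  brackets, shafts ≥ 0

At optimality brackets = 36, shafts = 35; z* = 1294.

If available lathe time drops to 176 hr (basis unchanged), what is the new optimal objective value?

Check each constraint at x*: coolant 248/248 (tight); steel 107/113 (slack 6); lathe time 178/178 (tight).
Since steel is not tight, its dual is 0.
From A_Bᵀ y = c: 3·y_coolant + 3·y_lathe time = 16.5; 4·y_coolant + 2·y_lathe time = 20.
Solving: y_coolant = 4.5, y_lathe time = 1.
Δz = y_lathe time·Δb = 1 × (-2) = -2, so new z* = 1294 − 2 = 1292.

1292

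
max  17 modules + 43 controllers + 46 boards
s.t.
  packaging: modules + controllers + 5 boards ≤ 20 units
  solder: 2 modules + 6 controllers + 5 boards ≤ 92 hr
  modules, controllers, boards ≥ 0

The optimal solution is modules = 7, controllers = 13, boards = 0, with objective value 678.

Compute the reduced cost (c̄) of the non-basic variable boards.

Both packaging and solder are binding at x*.
Dual feasibility on the basic columns requires 1·y_packaging + 2·y_solder = 17, 1·y_packaging + 6·y_solder = 43.
This yields shadow prices y_packaging = 4, y_solder = 6.5.
Reduced cost of boards: c₃ − yᵀa₃ = 46 − (4·5 + 6.5·5) = 46 − 52.5 = -6.5.

-6.5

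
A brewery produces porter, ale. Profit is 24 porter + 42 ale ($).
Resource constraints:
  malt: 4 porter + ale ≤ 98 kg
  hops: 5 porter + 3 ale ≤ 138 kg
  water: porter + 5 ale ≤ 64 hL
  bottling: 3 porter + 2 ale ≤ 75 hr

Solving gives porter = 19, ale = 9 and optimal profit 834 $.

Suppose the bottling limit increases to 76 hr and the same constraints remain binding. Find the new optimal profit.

840

Binding: water and bottling. Non-binding: malt (13 unused), hops (16 unused).
By complementary slackness, y = 0 for the non-binding constraints.
The binding rows give the dual system: 1·y_water + 3·y_bottling = 24 and 5·y_water + 2·y_bottling = 42.
This yields shadow prices y_water = 6, y_bottling = 6.
Δz = y_bottling·Δb = 6 × (1) = 6, so new z* = 834 + 6 = 840.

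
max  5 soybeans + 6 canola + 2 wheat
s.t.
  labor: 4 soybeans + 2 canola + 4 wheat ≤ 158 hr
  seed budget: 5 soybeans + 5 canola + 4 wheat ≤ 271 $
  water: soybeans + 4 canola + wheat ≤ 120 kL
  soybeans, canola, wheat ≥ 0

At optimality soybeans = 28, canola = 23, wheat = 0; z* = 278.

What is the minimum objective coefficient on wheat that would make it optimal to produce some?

5

At the optimum: labor uses 158 of 158 (binding); seed budget uses 255 of 271 (slack = 16); water uses 120 of 120 (binding).
Since seed budget is not tight, its dual is 0.
Dual feasibility on the basic columns requires 4·y_labor + 1·y_water = 5, 2·y_labor + 4·y_water = 6.
→ y_labor = 1 and y_water = 1.
wheat enters the basis when its profit ≥ yᵀa₃ = 1·4 + 1·1 = 5.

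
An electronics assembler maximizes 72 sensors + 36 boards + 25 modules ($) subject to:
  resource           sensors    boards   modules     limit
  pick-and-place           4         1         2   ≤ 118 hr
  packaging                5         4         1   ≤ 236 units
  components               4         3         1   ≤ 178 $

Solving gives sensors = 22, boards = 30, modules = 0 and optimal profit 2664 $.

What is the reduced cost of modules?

-2

At the optimum: pick-and-place uses 118 of 118 (binding); packaging uses 230 of 236 (slack = 6); components uses 178 of 178 (binding).
Since packaging is not tight, its dual is 0.
Dual feasibility on the basic columns requires 4·y_pick-and-place + 4·y_components = 72, 1·y_pick-and-place + 3·y_components = 36.
→ y_pick-and-place = 9 and y_components = 9.
Reduced cost of modules: c₃ − yᵀa₃ = 25 − (9·2 + 9·1) = 25 − 27 = -2.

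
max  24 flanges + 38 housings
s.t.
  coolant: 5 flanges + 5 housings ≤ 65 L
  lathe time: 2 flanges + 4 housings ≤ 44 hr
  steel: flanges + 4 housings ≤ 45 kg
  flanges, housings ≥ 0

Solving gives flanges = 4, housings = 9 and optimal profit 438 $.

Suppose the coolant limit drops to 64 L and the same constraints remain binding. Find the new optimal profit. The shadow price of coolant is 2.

436

Δb = -1, so new z* = 438 + (2)·(-1) = 438 − 2 = 436.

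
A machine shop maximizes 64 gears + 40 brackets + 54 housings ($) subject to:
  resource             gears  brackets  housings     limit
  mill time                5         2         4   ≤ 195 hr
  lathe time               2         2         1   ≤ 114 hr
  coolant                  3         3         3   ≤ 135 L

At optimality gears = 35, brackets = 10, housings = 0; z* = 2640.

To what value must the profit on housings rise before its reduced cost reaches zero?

Check each constraint at x*: mill time 195/195 (tight); lathe time 90/114 (slack 24); coolant 135/135 (tight).
Since lathe time is not tight, its dual is 0.
The binding rows give the dual system: 5·y_mill time + 3·y_coolant = 64 and 2·y_mill time + 3·y_coolant = 40.
Solving: y_mill time = 8, y_coolant = 8.
housings enters the basis when its profit ≥ yᵀa₃ = 8·4 + 8·3 = 56.

56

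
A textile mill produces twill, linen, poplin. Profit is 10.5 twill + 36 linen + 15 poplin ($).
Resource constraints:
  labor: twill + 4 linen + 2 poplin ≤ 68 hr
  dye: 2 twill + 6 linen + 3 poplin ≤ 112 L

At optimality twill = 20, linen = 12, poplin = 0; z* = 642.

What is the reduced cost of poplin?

-3

Check each constraint at x*: labor 68/68 (tight); dye 112/112 (tight).
From A_Bᵀ y = c: 1·y_labor + 2·y_dye = 10.5; 4·y_labor + 6·y_dye = 36.
Solving: y_labor = 4.5, y_dye = 3.
Reduced cost of poplin: c₃ − yᵀa₃ = 15 − (4.5·2 + 3·3) = 15 − 18 = -3.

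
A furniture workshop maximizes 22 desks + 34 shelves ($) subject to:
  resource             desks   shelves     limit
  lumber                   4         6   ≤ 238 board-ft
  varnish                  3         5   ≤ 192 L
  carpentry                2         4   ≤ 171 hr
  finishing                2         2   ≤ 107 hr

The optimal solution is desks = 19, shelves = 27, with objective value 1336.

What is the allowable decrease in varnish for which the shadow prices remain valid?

Binding constraints: lumber, varnish. The basis is B = [[4,6],[3,5]] with det 2.
Per unit decrease in varnish, x* moves by d = (3, -2).
The basis stays optimal until finishing becomes binding; allowable decrease = 7.5 L.

7.5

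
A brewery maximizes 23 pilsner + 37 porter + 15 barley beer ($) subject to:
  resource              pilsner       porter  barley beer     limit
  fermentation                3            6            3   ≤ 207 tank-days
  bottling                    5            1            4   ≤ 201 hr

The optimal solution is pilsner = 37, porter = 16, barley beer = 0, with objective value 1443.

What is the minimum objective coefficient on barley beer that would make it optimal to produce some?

22

Check each constraint at x*: fermentation 207/207 (tight); bottling 201/201 (tight).
The binding rows give the dual system: 3·y_fermentation + 5·y_bottling = 23 and 6·y_fermentation + 1·y_bottling = 37.
→ y_fermentation = 6 and y_bottling = 1.
barley beer enters the basis when its profit ≥ yᵀa₃ = 6·3 + 1·4 = 22.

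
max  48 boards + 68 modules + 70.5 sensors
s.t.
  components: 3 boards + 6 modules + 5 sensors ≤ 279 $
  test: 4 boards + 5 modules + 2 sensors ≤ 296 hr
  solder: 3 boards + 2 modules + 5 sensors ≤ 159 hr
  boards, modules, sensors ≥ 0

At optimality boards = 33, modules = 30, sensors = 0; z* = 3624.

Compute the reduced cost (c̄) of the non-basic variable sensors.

At the optimum: components uses 279 of 279 (binding); test uses 282 of 296 (slack = 14); solder uses 159 of 159 (binding).
Since test is not tight, its dual is 0.
Dual feasibility on the basic columns requires 3·y_components + 3·y_solder = 48, 6·y_components + 2·y_solder = 68.
This yields shadow prices y_components = 9, y_solder = 7.
Reduced cost of sensors: c₃ − yᵀa₃ = 70.5 − (9·5 + 7·5) = 70.5 − 80 = -9.5.

-9.5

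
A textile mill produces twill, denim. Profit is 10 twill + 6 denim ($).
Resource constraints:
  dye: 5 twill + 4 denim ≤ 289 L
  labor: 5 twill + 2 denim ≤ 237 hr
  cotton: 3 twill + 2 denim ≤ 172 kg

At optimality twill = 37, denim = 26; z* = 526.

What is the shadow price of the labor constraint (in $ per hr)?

1

At the optimum: dye uses 289 of 289 (binding); labor uses 237 of 237 (binding); cotton uses 163 of 172 (slack = 9).
Slack constraints have shadow price 0 (complementary slackness).
Dual feasibility on the basic columns requires 5·y_dye + 5·y_labor = 10, 4·y_dye + 2·y_labor = 6.
→ y_dye = 1 and y_labor = 1.
Shadow price of labor = 1.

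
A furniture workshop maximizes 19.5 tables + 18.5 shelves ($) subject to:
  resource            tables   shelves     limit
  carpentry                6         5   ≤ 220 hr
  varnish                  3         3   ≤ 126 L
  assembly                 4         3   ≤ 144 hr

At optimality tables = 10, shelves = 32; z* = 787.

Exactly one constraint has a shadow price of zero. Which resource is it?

assembly

carpentry: 220/220 (binding)
varnish: 126/126 (binding)
assembly: 136/144 (slack 8)
By complementary slackness, a constraint with positive slack has shadow price 0 → assembly.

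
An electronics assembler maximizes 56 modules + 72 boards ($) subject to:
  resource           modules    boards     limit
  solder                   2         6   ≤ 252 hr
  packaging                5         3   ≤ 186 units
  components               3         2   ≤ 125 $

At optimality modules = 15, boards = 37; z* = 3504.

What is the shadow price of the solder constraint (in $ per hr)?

8

Check each constraint at x*: solder 252/252 (tight); packaging 186/186 (tight); components 119/125 (slack 6).
Slack constraints have shadow price 0 (complementary slackness).
Dual feasibility on the basic columns requires 2·y_solder + 5·y_packaging = 56, 6·y_solder + 3·y_packaging = 72.
This yields shadow prices y_solder = 8, y_packaging = 8.
Shadow price of solder = 8.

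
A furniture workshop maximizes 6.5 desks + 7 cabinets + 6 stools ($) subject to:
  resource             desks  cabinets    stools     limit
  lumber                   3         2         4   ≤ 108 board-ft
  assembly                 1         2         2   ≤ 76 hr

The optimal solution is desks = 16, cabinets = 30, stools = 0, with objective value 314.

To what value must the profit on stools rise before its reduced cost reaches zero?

10

At the optimum: lumber uses 108 of 108 (binding); assembly uses 76 of 76 (binding).
The binding rows give the dual system: 3·y_lumber + 1·y_assembly = 6.5 and 2·y_lumber + 2·y_assembly = 7.
→ y_lumber = 1.5 and y_assembly = 2.
stools enters the basis when its profit ≥ yᵀa₃ = 1.5·4 + 2·2 = 10.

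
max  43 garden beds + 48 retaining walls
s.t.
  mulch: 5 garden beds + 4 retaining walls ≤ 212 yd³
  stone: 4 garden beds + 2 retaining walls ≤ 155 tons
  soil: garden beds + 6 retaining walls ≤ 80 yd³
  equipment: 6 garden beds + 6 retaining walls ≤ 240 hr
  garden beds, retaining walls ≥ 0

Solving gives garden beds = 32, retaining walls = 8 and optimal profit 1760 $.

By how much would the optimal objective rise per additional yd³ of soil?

Binding: soil and equipment. Non-binding: mulch (20 unused), stone (11 unused).
Since mulch, stone are not tight, their duals are 0.
From A_Bᵀ y = c: 1·y_soil + 6·y_equipment = 43; 6·y_soil + 6·y_equipment = 48.
→ y_soil = 1 and y_equipment = 7.
Shadow price of soil = 1.

1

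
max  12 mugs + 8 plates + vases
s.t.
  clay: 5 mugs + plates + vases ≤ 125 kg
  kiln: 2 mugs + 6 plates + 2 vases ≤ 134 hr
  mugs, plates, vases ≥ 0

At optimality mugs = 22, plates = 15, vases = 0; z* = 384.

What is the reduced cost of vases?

Check each constraint at x*: clay 125/125 (tight); kiln 134/134 (tight).
From A_Bᵀ y = c: 5·y_clay + 2·y_kiln = 12; 1·y_clay + 6·y_kiln = 8.
This yields shadow prices y_clay = 2, y_kiln = 1.
Reduced cost of vases: c₃ − yᵀa₃ = 1 − (2·1 + 1·2) = 1 − 4 = -3.

-3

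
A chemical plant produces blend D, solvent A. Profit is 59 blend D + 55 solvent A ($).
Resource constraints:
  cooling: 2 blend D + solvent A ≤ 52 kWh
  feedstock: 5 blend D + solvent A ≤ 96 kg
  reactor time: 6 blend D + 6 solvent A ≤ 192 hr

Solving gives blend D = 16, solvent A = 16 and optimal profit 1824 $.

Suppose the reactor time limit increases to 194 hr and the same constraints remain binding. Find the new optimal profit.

1842

Binding: feedstock and reactor time. Non-binding: cooling (4 unused).
By complementary slackness, y = 0 for the non-binding constraint.
Dual feasibility on the basic columns requires 5·y_feedstock + 6·y_reactor time = 59, 1·y_feedstock + 6·y_reactor time = 55.
This yields shadow prices y_feedstock = 1, y_reactor time = 9.
Δz = y_reactor time·Δb = 9 × (2) = 18, so new z* = 1824 + 18 = 1842.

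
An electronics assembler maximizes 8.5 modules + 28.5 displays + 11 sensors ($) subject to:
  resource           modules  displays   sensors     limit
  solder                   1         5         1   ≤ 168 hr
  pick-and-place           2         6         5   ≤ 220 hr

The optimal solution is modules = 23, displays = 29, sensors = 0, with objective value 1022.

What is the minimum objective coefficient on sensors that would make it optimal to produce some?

Both solder and pick-and-place are binding at x*.
Dual feasibility on the basic columns requires 1·y_solder + 2·y_pick-and-place = 8.5, 5·y_solder + 6·y_pick-and-place = 28.5.
Solving: y_solder = 1.5, y_pick-and-place = 3.5.
sensors enters the basis when its profit ≥ yᵀa₃ = 1.5·1 + 3.5·5 = 19.

19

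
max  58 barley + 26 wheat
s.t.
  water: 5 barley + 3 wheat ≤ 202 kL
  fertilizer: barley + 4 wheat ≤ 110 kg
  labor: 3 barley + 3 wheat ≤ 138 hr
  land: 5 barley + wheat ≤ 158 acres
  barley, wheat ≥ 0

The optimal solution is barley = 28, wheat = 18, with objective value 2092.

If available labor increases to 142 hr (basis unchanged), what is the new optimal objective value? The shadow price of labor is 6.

Δb = 4, so new z* = 2092 + (6)·(4) = 2092 + 24 = 2116.

2116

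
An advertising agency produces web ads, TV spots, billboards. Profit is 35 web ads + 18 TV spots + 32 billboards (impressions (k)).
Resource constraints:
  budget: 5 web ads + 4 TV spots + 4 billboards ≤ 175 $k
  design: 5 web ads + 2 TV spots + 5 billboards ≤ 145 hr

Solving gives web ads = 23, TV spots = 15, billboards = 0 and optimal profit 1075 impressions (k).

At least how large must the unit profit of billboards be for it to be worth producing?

33

At the optimum: budget uses 175 of 175 (binding); design uses 145 of 145 (binding).
From A_Bᵀ y = c: 5·y_budget + 5·y_design = 35; 4·y_budget + 2·y_design = 18.
This yields shadow prices y_budget = 2, y_design = 5.
billboards enters the basis when its profit ≥ yᵀa₃ = 2·4 + 5·5 = 33.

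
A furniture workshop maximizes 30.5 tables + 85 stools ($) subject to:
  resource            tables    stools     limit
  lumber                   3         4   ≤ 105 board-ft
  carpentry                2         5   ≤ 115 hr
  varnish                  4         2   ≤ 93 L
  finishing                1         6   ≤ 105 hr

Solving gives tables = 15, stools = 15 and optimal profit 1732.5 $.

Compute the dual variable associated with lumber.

At the optimum: lumber uses 105 of 105 (binding); carpentry uses 105 of 115 (slack = 10); varnish uses 90 of 93 (slack = 3); finishing uses 105 of 105 (binding).
Since carpentry, varnish are not tight, their duals are 0.
Dual feasibility on the basic columns requires 3·y_lumber + 1·y_finishing = 30.5, 4·y_lumber + 6·y_finishing = 85.
→ y_lumber = 7 and y_finishing = 9.5.
Shadow price of lumber = 7.

7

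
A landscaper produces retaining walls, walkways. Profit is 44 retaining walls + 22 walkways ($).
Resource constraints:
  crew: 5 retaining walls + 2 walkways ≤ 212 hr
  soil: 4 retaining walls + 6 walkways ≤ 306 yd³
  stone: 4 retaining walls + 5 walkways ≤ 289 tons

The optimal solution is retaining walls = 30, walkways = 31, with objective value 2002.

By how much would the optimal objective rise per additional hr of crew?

8

Check each constraint at x*: crew 212/212 (tight); soil 306/306 (tight); stone 275/289 (slack 14).
Slack constraints have shadow price 0 (complementary slackness).
From A_Bᵀ y = c: 5·y_crew + 4·y_soil = 44; 2·y_crew + 6·y_soil = 22.
This yields shadow prices y_crew = 8, y_soil = 1.
Shadow price of crew = 8.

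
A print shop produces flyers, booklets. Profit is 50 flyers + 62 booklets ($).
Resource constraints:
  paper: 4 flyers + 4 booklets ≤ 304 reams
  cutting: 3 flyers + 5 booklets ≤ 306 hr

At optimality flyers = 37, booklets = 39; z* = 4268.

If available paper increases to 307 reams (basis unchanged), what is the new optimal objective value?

Check each constraint at x*: paper 304/304 (tight); cutting 306/306 (tight).
The binding rows give the dual system: 4·y_paper + 3·y_cutting = 50 and 4·y_paper + 5·y_cutting = 62.
This yields shadow prices y_paper = 8, y_cutting = 6.
Δz = y_paper·Δb = 8 × (3) = 24, so new z* = 4268 + 24 = 4292.

4292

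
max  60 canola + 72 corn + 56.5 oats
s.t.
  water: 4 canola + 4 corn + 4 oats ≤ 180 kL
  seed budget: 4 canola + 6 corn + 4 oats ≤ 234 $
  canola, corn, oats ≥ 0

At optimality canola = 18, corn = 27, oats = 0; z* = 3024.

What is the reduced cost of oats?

Both water and seed budget are binding at x*.
From A_Bᵀ y = c: 4·y_water + 4·y_seed budget = 60; 4·y_water + 6·y_seed budget = 72.
This yields shadow prices y_water = 9, y_seed budget = 6.
Reduced cost of oats: c₃ − yᵀa₃ = 56.5 − (9·4 + 6·4) = 56.5 − 60 = -3.5.

-3.5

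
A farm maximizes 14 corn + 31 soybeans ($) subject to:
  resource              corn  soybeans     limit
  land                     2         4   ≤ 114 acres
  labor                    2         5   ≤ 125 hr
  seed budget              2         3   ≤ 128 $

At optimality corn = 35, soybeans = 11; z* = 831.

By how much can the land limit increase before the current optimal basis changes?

Binding constraints: land, labor. The basis is B = [[2,4],[2,5]] with det 2.
Per unit increase in land, x* moves by d = (2.5, -1).
The basis stays optimal until soybeans reaches 0; allowable increase = 11 acres.

11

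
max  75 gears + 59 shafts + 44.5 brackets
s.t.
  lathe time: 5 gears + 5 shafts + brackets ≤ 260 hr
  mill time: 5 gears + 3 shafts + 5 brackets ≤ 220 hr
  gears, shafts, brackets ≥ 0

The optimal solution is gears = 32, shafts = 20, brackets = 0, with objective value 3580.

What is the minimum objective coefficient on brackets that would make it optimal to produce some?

Check each constraint at x*: lathe time 260/260 (tight); mill time 220/220 (tight).
Dual feasibility on the basic columns requires 5·y_lathe time + 5·y_mill time = 75, 5·y_lathe time + 3·y_mill time = 59.
This yields shadow prices y_lathe time = 7, y_mill time = 8.
brackets enters the basis when its profit ≥ yᵀa₃ = 7·1 + 8·5 = 47.

47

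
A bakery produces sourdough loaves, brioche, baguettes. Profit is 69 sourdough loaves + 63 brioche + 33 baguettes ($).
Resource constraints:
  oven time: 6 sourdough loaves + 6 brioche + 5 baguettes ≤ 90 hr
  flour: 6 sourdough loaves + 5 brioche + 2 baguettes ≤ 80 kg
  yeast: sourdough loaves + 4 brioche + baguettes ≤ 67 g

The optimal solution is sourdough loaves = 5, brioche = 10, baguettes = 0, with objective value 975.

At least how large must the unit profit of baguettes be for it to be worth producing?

Check each constraint at x*: oven time 90/90 (tight); flour 80/80 (tight); yeast 45/67 (slack 22).
Since yeast is not tight, its dual is 0.
Dual feasibility on the basic columns requires 6·y_oven time + 6·y_flour = 69, 6·y_oven time + 5·y_flour = 63.
→ y_oven time = 5.5 and y_flour = 6.
baguettes enters the basis when its profit ≥ yᵀa₃ = 5.5·5 + 6·2 = 39.5.

39.5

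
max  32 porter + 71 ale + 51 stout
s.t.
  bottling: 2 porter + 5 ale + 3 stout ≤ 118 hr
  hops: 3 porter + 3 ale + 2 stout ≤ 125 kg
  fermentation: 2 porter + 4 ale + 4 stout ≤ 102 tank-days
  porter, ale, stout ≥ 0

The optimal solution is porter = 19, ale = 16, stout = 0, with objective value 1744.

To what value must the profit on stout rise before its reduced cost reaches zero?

Check each constraint at x*: bottling 118/118 (tight); hops 105/125 (slack 20); fermentation 102/102 (tight).
By complementary slackness, y = 0 for the non-binding constraint.
Dual feasibility on the basic columns requires 2·y_bottling + 2·y_fermentation = 32, 5·y_bottling + 4·y_fermentation = 71.
Solving: y_bottling = 7, y_fermentation = 9.
stout enters the basis when its profit ≥ yᵀa₃ = 7·3 + 9·4 = 57.

57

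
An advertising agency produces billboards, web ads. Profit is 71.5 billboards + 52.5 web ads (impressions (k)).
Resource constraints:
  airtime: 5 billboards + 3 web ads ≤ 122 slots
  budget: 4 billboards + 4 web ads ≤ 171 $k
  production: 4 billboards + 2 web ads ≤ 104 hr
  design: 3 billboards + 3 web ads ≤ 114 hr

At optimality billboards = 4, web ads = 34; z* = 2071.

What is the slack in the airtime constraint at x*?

airtime used = 5·4 + 3·34 = 122; slack = 122 − 122 = 0.

0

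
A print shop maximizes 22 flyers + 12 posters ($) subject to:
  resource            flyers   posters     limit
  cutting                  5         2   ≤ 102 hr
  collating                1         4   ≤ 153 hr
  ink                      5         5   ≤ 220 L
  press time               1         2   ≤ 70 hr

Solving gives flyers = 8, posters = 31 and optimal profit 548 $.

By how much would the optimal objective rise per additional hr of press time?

2

At the optimum: cutting uses 102 of 102 (binding); collating uses 132 of 153 (slack = 21); ink uses 195 of 220 (slack = 25); press time uses 70 of 70 (binding).
By complementary slackness, y = 0 for the non-binding constraints.
The binding rows give the dual system: 5·y_cutting + 1·y_press time = 22 and 2·y_cutting + 2·y_press time = 12.
This yields shadow prices y_cutting = 4, y_press time = 2.
Shadow price of press time = 2.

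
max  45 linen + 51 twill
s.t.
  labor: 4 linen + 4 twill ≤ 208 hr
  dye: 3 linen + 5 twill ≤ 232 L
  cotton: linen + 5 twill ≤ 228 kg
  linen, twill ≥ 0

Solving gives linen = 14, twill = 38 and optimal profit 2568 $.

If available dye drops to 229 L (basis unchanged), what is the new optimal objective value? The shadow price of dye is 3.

2559

Δb = -3, so new z* = 2568 + (3)·(-3) = 2568 − 9 = 2559.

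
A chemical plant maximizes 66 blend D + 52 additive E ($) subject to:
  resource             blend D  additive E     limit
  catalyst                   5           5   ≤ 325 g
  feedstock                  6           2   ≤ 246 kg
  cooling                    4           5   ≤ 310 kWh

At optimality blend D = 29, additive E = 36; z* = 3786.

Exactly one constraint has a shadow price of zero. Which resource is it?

cooling

catalyst: 325/325 (binding)
feedstock: 246/246 (binding)
cooling: 296/310 (slack 14)
By complementary slackness, a constraint with positive slack has shadow price 0 → cooling.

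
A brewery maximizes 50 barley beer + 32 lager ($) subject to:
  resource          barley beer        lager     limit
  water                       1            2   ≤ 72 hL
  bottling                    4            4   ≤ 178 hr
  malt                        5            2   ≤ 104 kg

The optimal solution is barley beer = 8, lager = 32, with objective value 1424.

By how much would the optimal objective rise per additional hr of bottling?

At the optimum: water uses 72 of 72 (binding); bottling uses 160 of 178 (slack = 18); malt uses 104 of 104 (binding).
Slack constraints have shadow price 0 (complementary slackness).
The binding rows give the dual system: 1·y_water + 5·y_malt = 50 and 2·y_water + 2·y_malt = 32.
This yields shadow prices y_water = 7.5, y_malt = 8.5.
Shadow price of bottling = 0.

0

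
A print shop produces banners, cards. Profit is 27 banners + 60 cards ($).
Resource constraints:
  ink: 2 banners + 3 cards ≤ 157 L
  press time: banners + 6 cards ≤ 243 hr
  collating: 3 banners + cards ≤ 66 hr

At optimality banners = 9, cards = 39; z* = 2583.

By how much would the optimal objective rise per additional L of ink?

At the optimum: ink uses 135 of 157 (slack = 22); press time uses 243 of 243 (binding); collating uses 66 of 66 (binding).
Since ink is not tight, its dual is 0.
The binding rows give the dual system: 1·y_press time + 3·y_collating = 27 and 6·y_press time + 1·y_collating = 60.
This yields shadow prices y_press time = 9, y_collating = 6.
Shadow price of ink = 0.

0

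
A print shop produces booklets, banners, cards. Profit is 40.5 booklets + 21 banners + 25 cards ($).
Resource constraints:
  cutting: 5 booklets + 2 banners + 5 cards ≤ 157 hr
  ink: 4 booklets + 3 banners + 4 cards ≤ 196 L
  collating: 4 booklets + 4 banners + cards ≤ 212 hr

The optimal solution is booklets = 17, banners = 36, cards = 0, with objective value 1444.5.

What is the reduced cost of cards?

Check each constraint at x*: cutting 157/157 (tight); ink 176/196 (slack 20); collating 212/212 (tight).
Slack constraints have shadow price 0 (complementary slackness).
The binding rows give the dual system: 5·y_cutting + 4·y_collating = 40.5 and 2·y_cutting + 4·y_collating = 21.
This yields shadow prices y_cutting = 6.5, y_collating = 2.
Reduced cost of cards: c₃ − yᵀa₃ = 25 − (6.5·5 + 2·1) = 25 − 34.5 = -9.5.

-9.5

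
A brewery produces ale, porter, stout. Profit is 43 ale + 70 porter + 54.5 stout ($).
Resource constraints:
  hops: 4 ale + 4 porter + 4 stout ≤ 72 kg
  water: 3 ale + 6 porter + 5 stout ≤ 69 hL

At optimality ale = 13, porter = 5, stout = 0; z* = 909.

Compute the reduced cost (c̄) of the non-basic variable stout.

Check each constraint at x*: hops 72/72 (tight); water 69/69 (tight).
Dual feasibility on the basic columns requires 4·y_hops + 3·y_water = 43, 4·y_hops + 6·y_water = 70.
Solving: y_hops = 4, y_water = 9.
Reduced cost of stout: c₃ − yᵀa₃ = 54.5 − (4·4 + 9·5) = 54.5 − 61 = -6.5.

-6.5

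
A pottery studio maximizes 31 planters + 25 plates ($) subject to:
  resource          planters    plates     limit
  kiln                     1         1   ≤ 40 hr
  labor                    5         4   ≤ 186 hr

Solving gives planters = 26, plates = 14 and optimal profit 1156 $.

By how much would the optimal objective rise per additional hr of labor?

At the optimum: kiln uses 40 of 40 (binding); labor uses 186 of 186 (binding).
The binding rows give the dual system: 1·y_kiln + 5·y_labor = 31 and 1·y_kiln + 4·y_labor = 25.
Solving: y_kiln = 1, y_labor = 6.
Shadow price of labor = 6.

6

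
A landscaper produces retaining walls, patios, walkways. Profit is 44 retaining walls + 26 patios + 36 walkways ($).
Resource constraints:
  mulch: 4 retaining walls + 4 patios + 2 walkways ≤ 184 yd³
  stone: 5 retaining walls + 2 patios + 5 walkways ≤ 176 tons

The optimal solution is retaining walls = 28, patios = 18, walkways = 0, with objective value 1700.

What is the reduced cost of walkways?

Both mulch and stone are binding at x*.
The binding rows give the dual system: 4·y_mulch + 5·y_stone = 44 and 4·y_mulch + 2·y_stone = 26.
→ y_mulch = 3.5 and y_stone = 6.
Reduced cost of walkways: c₃ − yᵀa₃ = 36 − (3.5·2 + 6·5) = 36 − 37 = -1.

-1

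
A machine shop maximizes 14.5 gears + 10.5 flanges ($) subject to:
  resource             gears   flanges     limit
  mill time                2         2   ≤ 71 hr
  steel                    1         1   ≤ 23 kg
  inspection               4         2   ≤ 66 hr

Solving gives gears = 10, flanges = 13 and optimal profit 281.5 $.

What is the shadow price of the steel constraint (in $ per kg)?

6.5

Check each constraint at x*: mill time 46/71 (slack 25); steel 23/23 (tight); inspection 66/66 (tight).
By complementary slackness, y = 0 for the non-binding constraint.
The binding rows give the dual system: 1·y_steel + 4·y_inspection = 14.5 and 1·y_steel + 2·y_inspection = 10.5.
→ y_steel = 6.5 and y_inspection = 2.
Shadow price of steel = 6.5.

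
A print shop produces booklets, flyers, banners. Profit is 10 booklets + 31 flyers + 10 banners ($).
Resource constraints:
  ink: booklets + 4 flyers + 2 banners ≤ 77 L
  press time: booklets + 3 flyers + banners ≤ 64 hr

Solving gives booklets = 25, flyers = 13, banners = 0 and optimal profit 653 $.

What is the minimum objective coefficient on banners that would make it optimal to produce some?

11

At the optimum: ink uses 77 of 77 (binding); press time uses 64 of 64 (binding).
From A_Bᵀ y = c: 1·y_ink + 1·y_press time = 10; 4·y_ink + 3·y_press time = 31.
Solving: y_ink = 1, y_press time = 9.
banners enters the basis when its profit ≥ yᵀa₃ = 1·2 + 9·1 = 11.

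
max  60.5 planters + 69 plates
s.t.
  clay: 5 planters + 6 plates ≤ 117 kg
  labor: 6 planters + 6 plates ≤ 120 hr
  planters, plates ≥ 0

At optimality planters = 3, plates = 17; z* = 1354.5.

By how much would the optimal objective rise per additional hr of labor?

3

Check each constraint at x*: clay 117/117 (tight); labor 120/120 (tight).
The binding rows give the dual system: 5·y_clay + 6·y_labor = 60.5 and 6·y_clay + 6·y_labor = 69.
This yields shadow prices y_clay = 8.5, y_labor = 3.
Shadow price of labor = 3.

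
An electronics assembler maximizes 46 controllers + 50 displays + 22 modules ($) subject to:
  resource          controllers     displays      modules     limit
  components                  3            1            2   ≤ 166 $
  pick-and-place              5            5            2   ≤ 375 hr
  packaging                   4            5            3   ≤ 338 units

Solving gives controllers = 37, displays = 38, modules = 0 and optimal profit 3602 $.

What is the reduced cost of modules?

-2

Check each constraint at x*: components 149/166 (slack 17); pick-and-place 375/375 (tight); packaging 338/338 (tight).
Since components is not tight, its dual is 0.
Dual feasibility on the basic columns requires 5·y_pick-and-place + 4·y_packaging = 46, 5·y_pick-and-place + 5·y_packaging = 50.
→ y_pick-and-place = 6 and y_packaging = 4.
Reduced cost of modules: c₃ − yᵀa₃ = 22 − (6·2 + 4·3) = 22 − 24 = -2.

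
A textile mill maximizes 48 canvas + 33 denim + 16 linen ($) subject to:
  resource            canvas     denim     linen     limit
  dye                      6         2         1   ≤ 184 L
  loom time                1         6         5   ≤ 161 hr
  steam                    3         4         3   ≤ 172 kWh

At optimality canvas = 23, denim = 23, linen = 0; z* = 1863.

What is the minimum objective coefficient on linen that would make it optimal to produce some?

22.5

At the optimum: dye uses 184 of 184 (binding); loom time uses 161 of 161 (binding); steam uses 161 of 172 (slack = 11).
Since steam is not tight, its dual is 0.
Dual feasibility on the basic columns requires 6·y_dye + 1·y_loom time = 48, 2·y_dye + 6·y_loom time = 33.
→ y_dye = 7.5 and y_loom time = 3.
linen enters the basis when its profit ≥ yᵀa₃ = 7.5·1 + 3·5 = 22.5.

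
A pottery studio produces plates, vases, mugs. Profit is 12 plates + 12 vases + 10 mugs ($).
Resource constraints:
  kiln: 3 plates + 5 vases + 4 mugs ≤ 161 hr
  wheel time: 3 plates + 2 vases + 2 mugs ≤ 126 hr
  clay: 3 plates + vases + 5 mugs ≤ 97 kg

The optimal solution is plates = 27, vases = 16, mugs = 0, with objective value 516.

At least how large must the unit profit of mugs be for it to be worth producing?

Check each constraint at x*: kiln 161/161 (tight); wheel time 113/126 (slack 13); clay 97/97 (tight).
By complementary slackness, y = 0 for the non-binding constraint.
Dual feasibility on the basic columns requires 3·y_kiln + 3·y_clay = 12, 5·y_kiln + 1·y_clay = 12.
This yields shadow prices y_kiln = 2, y_clay = 2.
mugs enters the basis when its profit ≥ yᵀa₃ = 2·4 + 2·5 = 18.

18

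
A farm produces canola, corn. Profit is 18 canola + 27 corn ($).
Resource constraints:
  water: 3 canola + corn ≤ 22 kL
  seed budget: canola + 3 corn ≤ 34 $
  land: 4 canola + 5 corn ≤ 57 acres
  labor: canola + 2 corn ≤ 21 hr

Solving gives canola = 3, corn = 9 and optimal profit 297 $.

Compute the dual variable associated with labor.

6

Binding: land and labor. Non-binding: water (4 unused), seed budget (4 unused).
Slack constraints have shadow price 0 (complementary slackness).
The binding rows give the dual system: 4·y_land + 1·y_labor = 18 and 5·y_land + 2·y_labor = 27.
This yields shadow prices y_land = 3, y_labor = 6.
Shadow price of labor = 6.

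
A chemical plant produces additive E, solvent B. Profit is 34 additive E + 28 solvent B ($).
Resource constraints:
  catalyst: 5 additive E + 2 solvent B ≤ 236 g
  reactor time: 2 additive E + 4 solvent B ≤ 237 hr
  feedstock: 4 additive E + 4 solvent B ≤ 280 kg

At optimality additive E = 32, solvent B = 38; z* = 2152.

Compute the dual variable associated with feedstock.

Check each constraint at x*: catalyst 236/236 (tight); reactor time 216/237 (slack 21); feedstock 280/280 (tight).
By complementary slackness, y = 0 for the non-binding constraint.
Dual feasibility on the basic columns requires 5·y_catalyst + 4·y_feedstock = 34, 2·y_catalyst + 4·y_feedstock = 28.
Solving: y_catalyst = 2, y_feedstock = 6.
Shadow price of feedstock = 6.

6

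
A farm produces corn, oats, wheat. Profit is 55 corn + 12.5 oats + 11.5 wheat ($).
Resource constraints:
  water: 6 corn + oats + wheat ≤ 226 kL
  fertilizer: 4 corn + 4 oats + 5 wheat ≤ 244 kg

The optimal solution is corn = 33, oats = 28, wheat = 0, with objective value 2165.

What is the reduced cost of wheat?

-2

At the optimum: water uses 226 of 226 (binding); fertilizer uses 244 of 244 (binding).
Dual feasibility on the basic columns requires 6·y_water + 4·y_fertilizer = 55, 1·y_water + 4·y_fertilizer = 12.5.
This yields shadow prices y_water = 8.5, y_fertilizer = 1.
Reduced cost of wheat: c₃ − yᵀa₃ = 11.5 − (8.5·1 + 1·5) = 11.5 − 13.5 = -2.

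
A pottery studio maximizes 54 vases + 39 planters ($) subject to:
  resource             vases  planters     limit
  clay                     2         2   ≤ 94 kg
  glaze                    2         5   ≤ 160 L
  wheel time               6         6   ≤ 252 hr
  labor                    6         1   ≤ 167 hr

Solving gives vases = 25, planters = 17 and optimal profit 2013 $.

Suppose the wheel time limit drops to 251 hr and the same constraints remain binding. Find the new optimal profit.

Binding: wheel time and labor. Non-binding: clay (10 unused), glaze (25 unused).
Since clay, glaze are not tight, their duals are 0.
From A_Bᵀ y = c: 6·y_wheel time + 6·y_labor = 54; 6·y_wheel time + 1·y_labor = 39.
Solving: y_wheel time = 6, y_labor = 3.
Δz = y_wheel time·Δb = 6 × (-1) = -6, so new z* = 2013 − 6 = 2007.

2007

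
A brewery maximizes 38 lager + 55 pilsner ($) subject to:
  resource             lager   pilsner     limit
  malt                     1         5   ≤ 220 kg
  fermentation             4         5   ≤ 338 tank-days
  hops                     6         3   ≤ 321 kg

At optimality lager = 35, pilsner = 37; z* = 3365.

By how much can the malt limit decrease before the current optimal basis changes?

Binding constraints: malt, hops. The basis is B = [[1,5],[6,3]] with det -27.
Per unit decrease in malt, x* moves by d = (0.1111, -0.2222).
The basis stays optimal until pilsner reaches 0; allowable decrease = 166.5 kg.

166.5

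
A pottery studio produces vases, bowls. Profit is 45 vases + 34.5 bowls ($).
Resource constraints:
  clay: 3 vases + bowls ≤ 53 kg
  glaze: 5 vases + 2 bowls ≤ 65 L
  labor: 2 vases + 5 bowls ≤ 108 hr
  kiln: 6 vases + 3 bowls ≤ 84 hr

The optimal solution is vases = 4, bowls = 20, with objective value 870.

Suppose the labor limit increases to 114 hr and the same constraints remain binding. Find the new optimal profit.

Binding: labor and kiln. Non-binding: clay (21 unused), glaze (5 unused).
By complementary slackness, y = 0 for the non-binding constraints.
The binding rows give the dual system: 2·y_labor + 6·y_kiln = 45 and 5·y_labor + 3·y_kiln = 34.5.
→ y_labor = 3 and y_kiln = 6.5.
Δz = y_labor·Δb = 3 × (6) = 18, so new z* = 870 + 18 = 888.

888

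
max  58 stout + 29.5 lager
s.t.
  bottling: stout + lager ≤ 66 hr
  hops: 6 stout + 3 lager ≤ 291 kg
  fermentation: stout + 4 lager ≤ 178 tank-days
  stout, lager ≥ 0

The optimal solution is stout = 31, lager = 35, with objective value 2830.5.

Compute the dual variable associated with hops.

At the optimum: bottling uses 66 of 66 (binding); hops uses 291 of 291 (binding); fermentation uses 171 of 178 (slack = 7).
Slack constraints have shadow price 0 (complementary slackness).
From A_Bᵀ y = c: 1·y_bottling + 6·y_hops = 58; 1·y_bottling + 3·y_hops = 29.5.
This yields shadow prices y_bottling = 1, y_hops = 9.5.
Shadow price of hops = 9.5.

9.5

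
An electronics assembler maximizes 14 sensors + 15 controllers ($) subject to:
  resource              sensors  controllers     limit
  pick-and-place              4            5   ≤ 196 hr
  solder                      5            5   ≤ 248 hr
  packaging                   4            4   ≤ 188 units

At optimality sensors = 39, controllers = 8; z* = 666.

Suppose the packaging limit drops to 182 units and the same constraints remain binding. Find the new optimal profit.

Check each constraint at x*: pick-and-place 196/196 (tight); solder 235/248 (slack 13); packaging 188/188 (tight).
Slack constraints have shadow price 0 (complementary slackness).
From A_Bᵀ y = c: 4·y_pick-and-place + 4·y_packaging = 14; 5·y_pick-and-place + 4·y_packaging = 15.
→ y_pick-and-place = 1 and y_packaging = 2.5.
Δz = y_packaging·Δb = 2.5 × (-6) = -15, so new z* = 666 − 15 = 651.

651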